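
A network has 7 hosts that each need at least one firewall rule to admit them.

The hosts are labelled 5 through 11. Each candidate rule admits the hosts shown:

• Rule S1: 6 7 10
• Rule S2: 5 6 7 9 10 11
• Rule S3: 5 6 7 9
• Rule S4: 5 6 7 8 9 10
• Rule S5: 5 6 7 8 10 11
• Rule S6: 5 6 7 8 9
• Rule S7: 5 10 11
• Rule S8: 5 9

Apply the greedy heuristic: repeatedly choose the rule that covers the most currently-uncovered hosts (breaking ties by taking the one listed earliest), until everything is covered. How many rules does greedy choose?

Greedy: pick S2 (covers 6 new) → pick S4 (covers 1 new). Total picks: 2.

2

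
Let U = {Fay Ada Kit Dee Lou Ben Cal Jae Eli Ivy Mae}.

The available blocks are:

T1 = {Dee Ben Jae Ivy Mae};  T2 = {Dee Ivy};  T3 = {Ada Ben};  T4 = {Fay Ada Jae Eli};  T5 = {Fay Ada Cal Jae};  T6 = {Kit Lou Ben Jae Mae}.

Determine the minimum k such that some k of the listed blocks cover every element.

4

Take {T1, T4, T5, T6}. Their union is {Fay, Ada, Kit, Dee, Lou, Ben, Cal, Jae, Eli, Ivy, Mae}, which is all 11 elements.
No 3 of the 6 blocks cover everything (all 20 combinations miss at least one element), so 4 is optimal.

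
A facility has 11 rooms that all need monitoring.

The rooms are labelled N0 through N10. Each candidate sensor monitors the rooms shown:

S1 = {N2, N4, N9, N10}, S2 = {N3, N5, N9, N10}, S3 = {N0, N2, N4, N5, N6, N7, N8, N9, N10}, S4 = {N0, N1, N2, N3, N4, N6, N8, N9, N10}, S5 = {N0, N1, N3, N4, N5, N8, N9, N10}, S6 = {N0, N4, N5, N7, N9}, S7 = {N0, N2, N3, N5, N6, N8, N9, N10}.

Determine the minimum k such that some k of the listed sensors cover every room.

2

Take {S3, S5}. Their union is {N0, N1, N2, N3, N4, N5, N6, N7, N8, N9, N10}, which is all 11 rooms.
No single sensor has all 11 rooms (the largest, S3, has 9), so 2 is optimal.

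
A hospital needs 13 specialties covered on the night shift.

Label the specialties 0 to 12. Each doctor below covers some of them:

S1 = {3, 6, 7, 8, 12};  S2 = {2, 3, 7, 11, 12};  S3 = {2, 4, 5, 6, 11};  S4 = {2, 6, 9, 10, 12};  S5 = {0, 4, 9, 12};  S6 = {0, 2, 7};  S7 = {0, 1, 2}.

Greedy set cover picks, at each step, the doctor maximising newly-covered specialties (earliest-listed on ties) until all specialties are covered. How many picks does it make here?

4

Greedy: pick S1 (covers 5 new) → pick S3 (covers 4 new) → pick S4 (covers 2 new) → pick S7 (covers 2 new). Total picks: 4.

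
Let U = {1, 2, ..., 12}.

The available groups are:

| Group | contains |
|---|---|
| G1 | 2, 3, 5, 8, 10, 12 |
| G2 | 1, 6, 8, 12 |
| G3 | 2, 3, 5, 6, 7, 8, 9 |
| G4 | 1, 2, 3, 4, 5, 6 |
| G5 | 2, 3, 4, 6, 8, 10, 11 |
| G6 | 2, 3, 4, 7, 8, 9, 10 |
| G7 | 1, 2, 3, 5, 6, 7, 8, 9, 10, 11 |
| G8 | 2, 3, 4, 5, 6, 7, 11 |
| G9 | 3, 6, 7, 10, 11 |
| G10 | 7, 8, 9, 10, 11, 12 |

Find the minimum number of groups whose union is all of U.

2

Take {G4, G10}. Their union is {1, 2, 3, 4, 5, 6, 7, 8, 9, 10, 11, 12}, which is all 12 elements.
No single group has all 12 elements (the largest, G7, has 10), so 2 is optimal.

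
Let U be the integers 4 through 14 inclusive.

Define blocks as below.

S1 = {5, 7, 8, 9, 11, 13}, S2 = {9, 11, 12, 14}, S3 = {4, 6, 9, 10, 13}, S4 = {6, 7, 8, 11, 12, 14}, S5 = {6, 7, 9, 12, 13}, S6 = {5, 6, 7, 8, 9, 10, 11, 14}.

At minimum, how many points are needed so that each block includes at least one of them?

2

H = {11, 13} meets every block (each contains at least one member of H), and |H| = 2.
No single point lies in every block, so at least 2 are needed and 2 is optimal.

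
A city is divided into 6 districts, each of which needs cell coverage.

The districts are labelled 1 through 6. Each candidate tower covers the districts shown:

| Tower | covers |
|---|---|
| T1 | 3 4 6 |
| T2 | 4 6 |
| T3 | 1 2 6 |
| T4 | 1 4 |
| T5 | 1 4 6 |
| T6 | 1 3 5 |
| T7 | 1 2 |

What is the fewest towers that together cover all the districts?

3

T2 and T3 and T6 together: T2 ∪ T3 ∪ T6 = {1, 2, 3, 4, 5, 6} — every district is covered.
Only T6 contains 5, so T6 is forced; the remaining 3 districts need at least 2 more towers (each remaining tower adds at most 2) — so at least 3 towers are needed, and 3 is optimal.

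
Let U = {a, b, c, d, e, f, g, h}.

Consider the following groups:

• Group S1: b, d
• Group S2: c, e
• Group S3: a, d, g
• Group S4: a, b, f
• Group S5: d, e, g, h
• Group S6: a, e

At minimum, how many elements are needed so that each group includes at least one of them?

3

T = {a, d, e} meets every group (each contains at least one member of T), and |T| = 3.
No choice of 2 elements meets every group, so 3 is the minimum.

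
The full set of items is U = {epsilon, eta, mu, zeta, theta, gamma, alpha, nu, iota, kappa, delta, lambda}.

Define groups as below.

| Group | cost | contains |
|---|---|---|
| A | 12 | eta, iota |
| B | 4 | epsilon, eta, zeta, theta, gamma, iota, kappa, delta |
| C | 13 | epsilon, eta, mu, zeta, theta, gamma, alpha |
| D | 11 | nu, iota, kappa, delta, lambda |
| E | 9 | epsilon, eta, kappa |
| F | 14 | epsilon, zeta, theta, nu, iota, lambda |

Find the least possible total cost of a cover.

24

C, D together cover every item (C ∪ D = {epsilon, eta, mu, zeta, theta, gamma, alpha, nu, iota, kappa, delta, lambda}); total cost 13 + 11 = 24.
The greedy pick B, D, C costs 28; no covering selection beats 24.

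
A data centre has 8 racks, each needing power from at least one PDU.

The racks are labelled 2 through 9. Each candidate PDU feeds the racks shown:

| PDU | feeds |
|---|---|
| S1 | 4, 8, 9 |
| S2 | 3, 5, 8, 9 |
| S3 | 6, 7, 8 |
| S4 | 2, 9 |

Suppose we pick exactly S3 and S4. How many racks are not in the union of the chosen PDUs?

Union of S3, S4 = {2, 6, 7, 8, 9}.
Not covered: 3, 4, 5 — 3 racks.

3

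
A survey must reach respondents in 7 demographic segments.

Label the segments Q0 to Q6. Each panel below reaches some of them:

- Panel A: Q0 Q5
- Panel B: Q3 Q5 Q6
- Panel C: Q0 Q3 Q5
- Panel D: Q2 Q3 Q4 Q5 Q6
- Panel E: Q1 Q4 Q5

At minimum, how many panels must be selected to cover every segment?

3

A and D and E together: A ∪ D ∪ E = {Q0, Q1, Q2, Q3, Q4, Q5, Q6} — every segment is covered.
Only E contains Q1, so E is forced; the remaining 4 segments need at least 2 more panels (each remaining panel adds at most 3) — so at least 3 panels are needed, and 3 is optimal.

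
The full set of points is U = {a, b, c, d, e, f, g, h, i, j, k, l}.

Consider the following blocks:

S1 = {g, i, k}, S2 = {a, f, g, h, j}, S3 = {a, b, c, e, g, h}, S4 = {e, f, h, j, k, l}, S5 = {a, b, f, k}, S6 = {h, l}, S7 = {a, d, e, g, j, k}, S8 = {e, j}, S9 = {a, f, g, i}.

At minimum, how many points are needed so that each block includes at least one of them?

T = {b, h, i, j} meets every block (each contains at least one member of T), and |T| = 4.
No choice of 3 points meets every block, so 4 is the minimum.

4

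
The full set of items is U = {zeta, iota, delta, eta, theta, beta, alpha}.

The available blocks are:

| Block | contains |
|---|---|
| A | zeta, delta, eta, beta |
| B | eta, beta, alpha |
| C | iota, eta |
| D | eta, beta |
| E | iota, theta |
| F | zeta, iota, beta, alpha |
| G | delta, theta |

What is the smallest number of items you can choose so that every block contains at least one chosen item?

3

H = {iota, eta, theta} meets every block (each contains at least one member of H), and |H| = 3.
No choice of 2 items meets every block, so 3 is the minimum.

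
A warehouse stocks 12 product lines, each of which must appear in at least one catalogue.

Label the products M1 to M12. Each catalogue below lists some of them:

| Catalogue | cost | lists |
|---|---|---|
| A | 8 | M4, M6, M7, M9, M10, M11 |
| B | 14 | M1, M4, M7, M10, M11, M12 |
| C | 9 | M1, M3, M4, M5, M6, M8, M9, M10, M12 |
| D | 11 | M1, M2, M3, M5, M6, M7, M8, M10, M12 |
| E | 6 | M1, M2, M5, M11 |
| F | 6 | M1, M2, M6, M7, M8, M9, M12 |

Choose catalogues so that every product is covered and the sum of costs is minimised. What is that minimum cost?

19

A, D together cover every product (A ∪ D = {M1, M2, M3, M4, M5, M6, M7, M8, M9, M10, M11, M12}); total cost 8 + 11 = 19.
The greedy pick F, C, E costs 21; no covering selection beats 19.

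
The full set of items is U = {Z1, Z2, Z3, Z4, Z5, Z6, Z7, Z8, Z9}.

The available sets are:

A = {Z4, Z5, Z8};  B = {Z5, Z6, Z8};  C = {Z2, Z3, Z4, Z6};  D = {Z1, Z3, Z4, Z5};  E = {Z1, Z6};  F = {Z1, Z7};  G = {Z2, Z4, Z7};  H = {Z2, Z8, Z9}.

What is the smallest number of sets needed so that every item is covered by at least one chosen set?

Take {D, E, G, H}. Their union is {Z1, Z2, Z3, Z4, Z5, Z6, Z7, Z8, Z9}, which is all 9 items.
No 3 of the 8 sets cover everything (all 56 combinations miss at least one item), so 4 is optimal.

4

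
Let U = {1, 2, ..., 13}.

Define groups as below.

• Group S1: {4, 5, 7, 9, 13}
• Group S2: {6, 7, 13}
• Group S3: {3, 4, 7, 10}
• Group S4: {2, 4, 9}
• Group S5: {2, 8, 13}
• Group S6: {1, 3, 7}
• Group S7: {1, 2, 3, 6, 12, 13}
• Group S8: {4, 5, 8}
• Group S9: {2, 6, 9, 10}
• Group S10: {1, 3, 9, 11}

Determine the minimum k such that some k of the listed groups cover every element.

4

Take {S3, S7, S8, S10}. Their union is {1, 2, 3, 4, 5, 6, 7, 8, 9, 10, 11, 12, 13}, which is all 13 elements.
Only S10 contains 11, so S10 is forced; the remaining 9 elements need at least 3 more groups (each remaining group adds at most 4) — so at least 4 groups are needed, and 4 is optimal.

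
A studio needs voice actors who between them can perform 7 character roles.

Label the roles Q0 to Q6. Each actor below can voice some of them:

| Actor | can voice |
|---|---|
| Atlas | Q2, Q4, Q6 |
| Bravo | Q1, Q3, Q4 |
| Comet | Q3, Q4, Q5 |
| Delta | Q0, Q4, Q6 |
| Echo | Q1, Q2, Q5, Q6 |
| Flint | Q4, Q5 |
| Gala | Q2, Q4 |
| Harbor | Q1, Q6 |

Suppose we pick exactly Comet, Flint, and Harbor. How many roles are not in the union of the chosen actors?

Union of Comet, Flint, Harbor = {Q1, Q3, Q4, Q5, Q6}.
Not covered: Q0, Q2 — 2 roles.

2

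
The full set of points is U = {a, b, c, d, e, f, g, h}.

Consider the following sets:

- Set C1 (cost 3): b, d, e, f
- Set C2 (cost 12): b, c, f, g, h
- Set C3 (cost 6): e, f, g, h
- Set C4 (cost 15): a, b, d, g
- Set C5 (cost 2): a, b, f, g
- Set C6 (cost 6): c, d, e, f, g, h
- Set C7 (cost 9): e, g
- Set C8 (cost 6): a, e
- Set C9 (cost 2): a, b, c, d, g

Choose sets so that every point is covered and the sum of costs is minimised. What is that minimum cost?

8

C3, C9 together cover every point (C3 ∪ C9 = {a, b, c, d, e, f, g, h}); total cost 6 + 2 = 8.
The greedy pick C9, C1, C3 costs 11; no covering selection beats 8.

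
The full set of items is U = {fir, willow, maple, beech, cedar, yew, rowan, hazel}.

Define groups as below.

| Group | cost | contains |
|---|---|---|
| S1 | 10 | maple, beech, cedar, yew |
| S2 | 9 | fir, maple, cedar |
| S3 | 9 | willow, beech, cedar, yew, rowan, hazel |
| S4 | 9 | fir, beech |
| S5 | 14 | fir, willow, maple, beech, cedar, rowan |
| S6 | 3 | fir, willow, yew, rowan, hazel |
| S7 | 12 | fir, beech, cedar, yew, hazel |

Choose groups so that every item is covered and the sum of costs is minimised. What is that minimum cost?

13

S1, S6 together cover every item (S1 ∪ S6 = {fir, willow, maple, beech, cedar, yew, rowan, hazel}); total cost 10 + 3 = 13.
No covering selection has total cost below 13.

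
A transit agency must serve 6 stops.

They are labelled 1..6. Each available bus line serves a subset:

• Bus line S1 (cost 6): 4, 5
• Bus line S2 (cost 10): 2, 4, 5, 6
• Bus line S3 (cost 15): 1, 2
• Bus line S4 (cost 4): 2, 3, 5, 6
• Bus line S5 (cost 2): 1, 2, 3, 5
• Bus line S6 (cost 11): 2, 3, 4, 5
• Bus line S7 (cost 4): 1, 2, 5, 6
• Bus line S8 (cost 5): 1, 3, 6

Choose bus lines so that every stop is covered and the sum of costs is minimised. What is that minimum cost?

12

S1, S5, S7 together cover every stop (S1 ∪ S5 ∪ S7 = {1, 2, 3, 4, 5, 6}); total cost 6 + 2 + 4 = 12.
No covering selection has total cost below 12.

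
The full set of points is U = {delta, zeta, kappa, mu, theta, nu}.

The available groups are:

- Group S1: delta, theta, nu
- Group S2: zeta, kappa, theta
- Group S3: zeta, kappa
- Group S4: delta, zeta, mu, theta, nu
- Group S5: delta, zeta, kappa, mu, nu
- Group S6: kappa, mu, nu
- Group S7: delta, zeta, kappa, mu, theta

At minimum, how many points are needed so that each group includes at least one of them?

2

H = {delta, kappa} meets every group (each contains at least one member of H), and |H| = 2.
The groups S1, S3 are pairwise disjoint, so any hitting set needs a separate point for each — at least 2. Hence 2 is optimal.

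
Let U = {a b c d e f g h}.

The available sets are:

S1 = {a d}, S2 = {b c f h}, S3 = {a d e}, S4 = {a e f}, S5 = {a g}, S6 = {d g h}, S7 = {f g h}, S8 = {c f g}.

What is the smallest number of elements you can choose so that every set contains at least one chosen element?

3

The 3 elements {a, f, h} hit every set.
No choice of 2 elements meets every set, so 3 is the minimum.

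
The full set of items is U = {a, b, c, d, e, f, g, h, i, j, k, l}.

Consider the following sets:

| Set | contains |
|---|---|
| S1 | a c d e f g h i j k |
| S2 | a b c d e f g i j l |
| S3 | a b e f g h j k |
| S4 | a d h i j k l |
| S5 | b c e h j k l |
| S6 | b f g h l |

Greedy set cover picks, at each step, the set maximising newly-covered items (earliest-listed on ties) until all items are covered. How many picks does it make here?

Greedy: pick S1 (covers 10 new) → pick S2 (covers 2 new). Total picks: 2.

2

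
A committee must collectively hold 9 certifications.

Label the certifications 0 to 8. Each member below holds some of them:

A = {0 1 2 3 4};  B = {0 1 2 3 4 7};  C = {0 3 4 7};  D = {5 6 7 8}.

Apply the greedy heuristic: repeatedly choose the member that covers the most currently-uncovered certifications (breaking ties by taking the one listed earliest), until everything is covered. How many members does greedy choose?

2

Greedy: pick B (covers 6 new) → pick D (covers 3 new). Total picks: 2.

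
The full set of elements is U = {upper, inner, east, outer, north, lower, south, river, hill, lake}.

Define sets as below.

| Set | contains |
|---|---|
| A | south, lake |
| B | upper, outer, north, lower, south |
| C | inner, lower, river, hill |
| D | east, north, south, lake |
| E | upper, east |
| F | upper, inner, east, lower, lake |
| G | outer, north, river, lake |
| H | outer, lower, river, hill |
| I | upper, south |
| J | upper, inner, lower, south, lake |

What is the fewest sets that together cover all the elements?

3

B, F, and H cover everything between them: the union {upper, inner, east, outer, north, lower, south, river, hill, lake} is all of U.
No 2 of the 10 sets cover everything (all 45 combinations miss at least one element), so 3 is optimal.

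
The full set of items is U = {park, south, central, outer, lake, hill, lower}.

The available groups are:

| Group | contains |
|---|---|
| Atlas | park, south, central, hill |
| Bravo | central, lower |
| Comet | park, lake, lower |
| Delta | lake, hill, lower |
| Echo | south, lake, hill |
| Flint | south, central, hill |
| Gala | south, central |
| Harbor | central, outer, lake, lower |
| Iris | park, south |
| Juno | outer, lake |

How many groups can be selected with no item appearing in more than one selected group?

Bravo, Iris, Juno are pairwise disjoint (Bravo={central,lower}; Iris={park,south}; Juno={outer,lake}).
Every remaining group overlaps one of these, and no 4 of the listed groups are pairwise disjoint, so 3 is the maximum.

3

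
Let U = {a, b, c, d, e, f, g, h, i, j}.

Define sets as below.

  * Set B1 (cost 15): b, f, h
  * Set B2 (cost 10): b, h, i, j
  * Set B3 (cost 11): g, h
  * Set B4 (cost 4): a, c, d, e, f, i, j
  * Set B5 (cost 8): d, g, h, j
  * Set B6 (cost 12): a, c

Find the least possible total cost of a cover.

B2, B4, B5 together cover every element (B2 ∪ B4 ∪ B5 = {a, b, c, d, e, f, g, h, i, j}); total cost 10 + 4 + 8 = 22.
No covering selection has total cost below 22.

22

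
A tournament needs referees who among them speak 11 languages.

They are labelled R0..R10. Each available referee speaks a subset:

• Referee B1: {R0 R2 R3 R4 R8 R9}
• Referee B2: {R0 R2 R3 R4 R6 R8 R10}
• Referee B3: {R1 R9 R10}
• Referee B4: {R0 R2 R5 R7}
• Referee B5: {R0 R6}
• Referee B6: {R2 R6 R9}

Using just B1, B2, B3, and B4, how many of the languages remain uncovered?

0

Union of B1, B2, B3, B4 = {R0, R1, R2, R3, R4, R5, R6, R7, R8, R9, R10} — that's every language, so 0 are uncovered.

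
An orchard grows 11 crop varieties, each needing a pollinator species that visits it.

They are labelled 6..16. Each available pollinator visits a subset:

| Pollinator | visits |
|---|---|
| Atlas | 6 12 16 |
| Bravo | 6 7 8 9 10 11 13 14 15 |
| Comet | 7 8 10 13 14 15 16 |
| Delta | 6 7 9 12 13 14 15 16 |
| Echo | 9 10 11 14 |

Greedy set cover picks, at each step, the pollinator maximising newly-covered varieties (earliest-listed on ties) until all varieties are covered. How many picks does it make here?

Greedy: pick Bravo (covers 9 new) → pick Atlas (covers 2 new). Total picks: 2.

2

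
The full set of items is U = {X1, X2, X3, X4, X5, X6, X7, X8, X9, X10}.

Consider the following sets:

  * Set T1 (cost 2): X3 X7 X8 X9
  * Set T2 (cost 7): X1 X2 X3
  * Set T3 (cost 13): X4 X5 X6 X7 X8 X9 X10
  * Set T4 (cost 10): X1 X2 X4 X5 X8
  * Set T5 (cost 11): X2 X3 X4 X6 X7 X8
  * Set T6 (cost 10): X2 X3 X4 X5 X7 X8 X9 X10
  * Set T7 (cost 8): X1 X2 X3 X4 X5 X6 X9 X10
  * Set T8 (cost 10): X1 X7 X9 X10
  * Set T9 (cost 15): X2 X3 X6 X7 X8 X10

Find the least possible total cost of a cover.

T1, T7 together cover every item (T1 ∪ T7 = {X1, X2, X3, X4, X5, X6, X7, X8, X9, X10}); total cost 2 + 8 = 10.
No covering selection has total cost below 10.

10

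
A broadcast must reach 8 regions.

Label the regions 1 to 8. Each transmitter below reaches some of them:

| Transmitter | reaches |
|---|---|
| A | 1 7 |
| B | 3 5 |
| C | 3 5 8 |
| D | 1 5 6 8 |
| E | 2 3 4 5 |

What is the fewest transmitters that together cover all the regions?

3

A and D and E together: A ∪ D ∪ E = {1, 2, 3, 4, 5, 6, 7, 8} — every region is covered.
Only E contains 2, so E is forced; the remaining 4 regions need at least 2 more transmitters (each remaining transmitter adds at most 3) — so at least 3 transmitters are needed, and 3 is optimal.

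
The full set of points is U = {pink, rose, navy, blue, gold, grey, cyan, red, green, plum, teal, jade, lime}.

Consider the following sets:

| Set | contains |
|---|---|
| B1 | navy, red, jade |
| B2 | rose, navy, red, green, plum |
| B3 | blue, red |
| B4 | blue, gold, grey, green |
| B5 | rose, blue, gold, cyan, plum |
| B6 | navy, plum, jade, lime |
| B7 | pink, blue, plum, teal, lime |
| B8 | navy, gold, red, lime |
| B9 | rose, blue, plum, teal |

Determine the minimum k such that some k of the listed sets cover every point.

4

B1, B4, B5, and B7 cover everything between them: the union {pink, rose, navy, blue, gold, grey, cyan, red, green, plum, teal, jade, lime} is all of U.
Only B4 contains grey, so B4 is forced; the remaining 9 points need at least 3 more sets (each remaining set adds at most 4) — so at least 4 sets are needed, and 4 is optimal.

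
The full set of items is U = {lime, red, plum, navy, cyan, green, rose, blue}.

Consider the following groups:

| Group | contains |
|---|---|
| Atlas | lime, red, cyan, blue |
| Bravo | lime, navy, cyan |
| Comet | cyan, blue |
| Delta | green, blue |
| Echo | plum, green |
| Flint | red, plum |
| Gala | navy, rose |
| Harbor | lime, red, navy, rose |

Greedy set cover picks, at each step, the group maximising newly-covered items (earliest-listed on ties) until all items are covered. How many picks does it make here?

3

Greedy: pick Atlas (covers 4 new) → pick Echo (covers 2 new) → pick Gala (covers 2 new). Total picks: 3.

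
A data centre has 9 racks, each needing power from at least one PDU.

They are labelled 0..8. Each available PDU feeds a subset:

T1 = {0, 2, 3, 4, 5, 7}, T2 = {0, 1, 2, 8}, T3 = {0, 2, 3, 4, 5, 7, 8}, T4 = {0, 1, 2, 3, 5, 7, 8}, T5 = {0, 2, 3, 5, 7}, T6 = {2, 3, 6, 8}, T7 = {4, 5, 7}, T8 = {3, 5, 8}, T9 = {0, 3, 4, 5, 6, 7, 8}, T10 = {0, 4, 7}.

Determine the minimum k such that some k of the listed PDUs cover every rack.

2

T4 and T9 together: T4 ∪ T9 = {0, 1, 2, 3, 4, 5, 6, 7, 8} — every rack is covered.
No single PDU has all 9 racks (the largest, T3, has 7), so 2 is optimal.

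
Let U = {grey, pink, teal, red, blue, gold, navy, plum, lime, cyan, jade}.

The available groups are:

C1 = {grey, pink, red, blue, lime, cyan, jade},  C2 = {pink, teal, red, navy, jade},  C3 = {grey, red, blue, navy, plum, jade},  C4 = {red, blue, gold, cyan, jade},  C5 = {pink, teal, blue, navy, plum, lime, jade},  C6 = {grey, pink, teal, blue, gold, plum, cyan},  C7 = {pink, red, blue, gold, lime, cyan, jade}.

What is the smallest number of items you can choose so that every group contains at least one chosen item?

Take H = {teal, jade}. Each listed group contains at least one of these, so H is a hitting set of size 2.
No single item lies in every group, so at least 2 are needed and 2 is optimal.

2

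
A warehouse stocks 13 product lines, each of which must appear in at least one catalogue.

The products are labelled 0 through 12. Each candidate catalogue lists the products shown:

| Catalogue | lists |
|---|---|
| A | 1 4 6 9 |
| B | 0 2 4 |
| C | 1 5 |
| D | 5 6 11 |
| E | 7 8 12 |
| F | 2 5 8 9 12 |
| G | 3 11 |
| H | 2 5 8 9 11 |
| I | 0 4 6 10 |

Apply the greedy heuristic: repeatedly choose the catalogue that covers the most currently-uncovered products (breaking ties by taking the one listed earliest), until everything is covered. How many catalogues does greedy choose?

Greedy: pick F (covers 5 new) → pick I (covers 4 new) → pick G (covers 2 new) → pick A (covers 1 new) → pick E (covers 1 new). Total picks: 5.

5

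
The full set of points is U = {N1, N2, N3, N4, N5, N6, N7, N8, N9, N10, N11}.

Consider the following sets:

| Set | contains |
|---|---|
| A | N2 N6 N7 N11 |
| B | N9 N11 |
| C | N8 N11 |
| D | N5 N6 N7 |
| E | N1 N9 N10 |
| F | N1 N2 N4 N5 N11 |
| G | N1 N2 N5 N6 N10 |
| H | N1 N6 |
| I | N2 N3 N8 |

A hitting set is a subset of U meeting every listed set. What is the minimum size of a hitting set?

4

Take T = {N1, N3, N5, N11}. Each listed set contains at least one of these, so T is a hitting set of size 4.
No choice of 3 points meets every set, so 4 is the minimum.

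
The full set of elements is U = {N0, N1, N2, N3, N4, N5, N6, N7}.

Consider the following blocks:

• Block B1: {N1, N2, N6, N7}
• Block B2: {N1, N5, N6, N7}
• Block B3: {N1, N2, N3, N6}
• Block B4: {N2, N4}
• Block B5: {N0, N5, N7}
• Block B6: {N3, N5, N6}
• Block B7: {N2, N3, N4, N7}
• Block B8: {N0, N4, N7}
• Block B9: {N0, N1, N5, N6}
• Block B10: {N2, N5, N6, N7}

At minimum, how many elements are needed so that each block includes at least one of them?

Take H = {N2, N5, N7}. Each listed block contains at least one of these, so H is a hitting set of size 3.
No choice of 2 elements meets every block, so 3 is the minimum.

3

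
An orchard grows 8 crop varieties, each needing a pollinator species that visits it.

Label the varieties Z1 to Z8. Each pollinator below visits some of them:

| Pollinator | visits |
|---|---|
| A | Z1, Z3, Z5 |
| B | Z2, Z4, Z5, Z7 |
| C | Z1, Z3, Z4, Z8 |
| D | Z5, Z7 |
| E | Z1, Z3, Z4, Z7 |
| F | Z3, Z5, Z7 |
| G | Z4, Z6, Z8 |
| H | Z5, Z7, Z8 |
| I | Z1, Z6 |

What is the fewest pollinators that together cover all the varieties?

Take {B, E, G}. Their union is {Z1, Z2, Z3, Z4, Z5, Z6, Z7, Z8}, which is all 8 varieties.
Only B contains Z2, so B is forced; the remaining 4 varieties need at least 2 more pollinators (each remaining pollinator adds at most 3) — so at least 3 pollinators are needed, and 3 is optimal.

3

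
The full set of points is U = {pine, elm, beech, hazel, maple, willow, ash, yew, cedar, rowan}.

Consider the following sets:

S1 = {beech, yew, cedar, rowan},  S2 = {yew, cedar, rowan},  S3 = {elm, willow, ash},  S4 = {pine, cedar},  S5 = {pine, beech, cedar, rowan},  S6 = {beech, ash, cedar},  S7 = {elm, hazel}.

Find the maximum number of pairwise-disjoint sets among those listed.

2

S2, S7 are pairwise disjoint (S2={yew,cedar,rowan}; S7={elm,hazel}).
Every remaining set overlaps one of these, and no 3 of the listed sets are pairwise disjoint, so 2 is the maximum.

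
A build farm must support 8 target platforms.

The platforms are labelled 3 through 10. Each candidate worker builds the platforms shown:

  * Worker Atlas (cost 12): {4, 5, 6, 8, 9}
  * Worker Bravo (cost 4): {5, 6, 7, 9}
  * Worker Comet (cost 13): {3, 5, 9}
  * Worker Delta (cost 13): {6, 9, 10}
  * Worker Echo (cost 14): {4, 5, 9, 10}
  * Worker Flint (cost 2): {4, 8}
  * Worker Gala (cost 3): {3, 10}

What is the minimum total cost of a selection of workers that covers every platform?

Bravo, Flint, Gala together cover every platform (Bravo ∪ Flint ∪ Gala = {3, 4, 5, 6, 7, 8, 9, 10}); total cost 4 + 2 + 3 = 9.
No covering selection has total cost below 9.

9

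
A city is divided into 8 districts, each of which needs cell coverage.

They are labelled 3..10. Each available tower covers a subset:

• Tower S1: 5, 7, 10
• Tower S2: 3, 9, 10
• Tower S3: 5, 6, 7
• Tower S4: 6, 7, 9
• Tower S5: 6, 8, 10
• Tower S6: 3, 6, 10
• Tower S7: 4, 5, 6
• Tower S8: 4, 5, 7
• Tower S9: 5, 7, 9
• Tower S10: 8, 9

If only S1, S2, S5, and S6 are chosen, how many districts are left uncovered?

Union of S1, S2, S5, S6 = {3, 5, 6, 7, 8, 9, 10}.
Not covered: 4 — 1 district.

1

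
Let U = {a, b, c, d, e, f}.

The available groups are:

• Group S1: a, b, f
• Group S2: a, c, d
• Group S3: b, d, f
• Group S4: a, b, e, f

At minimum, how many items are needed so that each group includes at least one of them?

H = {a, f} meets every group (each contains at least one member of H), and |H| = 2.
No single item lies in every group, so at least 2 are needed and 2 is optimal.

2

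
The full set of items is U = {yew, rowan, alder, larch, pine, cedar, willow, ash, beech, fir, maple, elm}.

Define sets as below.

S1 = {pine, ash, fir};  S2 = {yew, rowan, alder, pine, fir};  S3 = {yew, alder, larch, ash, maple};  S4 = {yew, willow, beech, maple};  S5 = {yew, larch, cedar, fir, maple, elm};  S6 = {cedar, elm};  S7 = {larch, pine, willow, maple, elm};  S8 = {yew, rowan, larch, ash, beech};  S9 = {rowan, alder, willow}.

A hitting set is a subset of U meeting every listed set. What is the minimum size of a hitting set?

4

The 4 items {yew, cedar, willow, ash} hit every set.
No choice of 3 items meets every set, so 4 is the minimum.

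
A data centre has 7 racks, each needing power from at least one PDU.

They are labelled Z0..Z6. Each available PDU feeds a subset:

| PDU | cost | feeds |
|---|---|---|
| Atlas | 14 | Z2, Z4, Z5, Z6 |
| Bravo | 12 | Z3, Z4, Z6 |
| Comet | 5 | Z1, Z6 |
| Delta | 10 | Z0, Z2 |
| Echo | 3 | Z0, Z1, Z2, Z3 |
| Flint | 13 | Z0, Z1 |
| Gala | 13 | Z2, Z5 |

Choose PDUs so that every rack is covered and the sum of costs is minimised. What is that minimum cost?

Atlas, Echo together cover every rack (Atlas ∪ Echo = {Z0, Z1, Z2, Z3, Z4, Z5, Z6}); total cost 14 + 3 = 17.
No covering selection has total cost below 17.

17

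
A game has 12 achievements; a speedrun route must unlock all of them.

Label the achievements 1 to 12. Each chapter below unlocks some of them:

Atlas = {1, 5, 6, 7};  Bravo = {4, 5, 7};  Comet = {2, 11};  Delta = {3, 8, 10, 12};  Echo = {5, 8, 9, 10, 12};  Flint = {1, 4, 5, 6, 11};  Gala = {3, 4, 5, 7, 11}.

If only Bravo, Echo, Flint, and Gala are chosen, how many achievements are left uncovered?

Union of Bravo, Echo, Flint, Gala = {1, 3, 4, 5, 6, 7, 8, 9, 10, 11, 12}.
Not covered: 2 — 1 achievement.

1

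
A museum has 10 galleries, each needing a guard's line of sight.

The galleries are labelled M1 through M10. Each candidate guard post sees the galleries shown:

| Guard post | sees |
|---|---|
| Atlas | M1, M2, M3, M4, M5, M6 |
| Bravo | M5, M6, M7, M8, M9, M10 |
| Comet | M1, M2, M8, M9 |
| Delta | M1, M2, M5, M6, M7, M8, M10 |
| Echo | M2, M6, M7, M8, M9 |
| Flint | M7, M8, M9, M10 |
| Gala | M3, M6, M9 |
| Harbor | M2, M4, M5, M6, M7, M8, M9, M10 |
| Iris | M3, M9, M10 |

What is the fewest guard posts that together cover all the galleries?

2

Atlas and Flint together: Atlas ∪ Flint = {M1, M2, M3, M4, M5, M6, M7, M8, M9, M10} — every gallery is covered.
No single guard post has all 10 galleries (the largest, Harbor, has 8), so 2 is optimal.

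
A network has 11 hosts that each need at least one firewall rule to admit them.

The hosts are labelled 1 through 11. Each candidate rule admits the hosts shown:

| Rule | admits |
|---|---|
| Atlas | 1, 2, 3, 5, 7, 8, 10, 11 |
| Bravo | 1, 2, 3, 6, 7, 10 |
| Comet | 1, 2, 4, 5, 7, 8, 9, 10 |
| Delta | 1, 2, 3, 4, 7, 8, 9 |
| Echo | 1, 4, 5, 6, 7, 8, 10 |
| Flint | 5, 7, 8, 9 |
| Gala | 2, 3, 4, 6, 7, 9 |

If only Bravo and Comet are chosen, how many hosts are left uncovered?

1

Union of Bravo, Comet = {1, 2, 3, 4, 5, 6, 7, 8, 9, 10}.
Not covered: 11 — 1 host.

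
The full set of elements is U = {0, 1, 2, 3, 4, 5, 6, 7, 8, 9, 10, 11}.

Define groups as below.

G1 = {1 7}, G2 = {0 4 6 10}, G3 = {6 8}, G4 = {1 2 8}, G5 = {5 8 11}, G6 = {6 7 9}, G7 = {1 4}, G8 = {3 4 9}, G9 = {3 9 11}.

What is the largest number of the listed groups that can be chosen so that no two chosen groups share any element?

G1, G5, G8 are pairwise disjoint (G1={1,7}; G5={5,8,11}; G8={3,4,9}).
Every remaining group overlaps one of these, and no 4 of the listed groups are pairwise disjoint, so 3 is the maximum.

3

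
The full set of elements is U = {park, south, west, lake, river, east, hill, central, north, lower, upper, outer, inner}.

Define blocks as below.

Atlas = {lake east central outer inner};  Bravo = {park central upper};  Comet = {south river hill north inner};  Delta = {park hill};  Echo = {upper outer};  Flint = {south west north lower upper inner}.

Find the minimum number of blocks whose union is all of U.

Atlas, Comet, Delta, and Flint cover everything between them: the union {park, south, west, lake, river, east, hill, central, north, lower, upper, outer, inner} is all of U.
No 3 of the 6 blocks cover everything (all 20 combinations miss at least one element), so 4 is optimal.

4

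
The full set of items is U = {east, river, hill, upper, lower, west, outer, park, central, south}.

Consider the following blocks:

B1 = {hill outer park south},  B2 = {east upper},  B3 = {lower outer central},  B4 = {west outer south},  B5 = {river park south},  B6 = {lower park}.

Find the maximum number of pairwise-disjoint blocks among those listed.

3

B2, B3, B5 are pairwise disjoint (B2={east,upper}; B3={lower,outer,central}; B5={river,park,south}).
Every remaining block overlaps one of these, and no 4 of the listed blocks are pairwise disjoint, so 3 is the maximum.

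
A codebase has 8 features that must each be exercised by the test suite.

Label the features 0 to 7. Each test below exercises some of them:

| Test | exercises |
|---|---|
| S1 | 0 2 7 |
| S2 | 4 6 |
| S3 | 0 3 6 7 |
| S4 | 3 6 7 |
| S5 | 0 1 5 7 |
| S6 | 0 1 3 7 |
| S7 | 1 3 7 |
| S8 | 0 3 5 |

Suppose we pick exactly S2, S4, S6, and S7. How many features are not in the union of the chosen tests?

Union of S2, S4, S6, S7 = {0, 1, 3, 4, 6, 7}.
Not covered: 2, 5 — 2 features.

2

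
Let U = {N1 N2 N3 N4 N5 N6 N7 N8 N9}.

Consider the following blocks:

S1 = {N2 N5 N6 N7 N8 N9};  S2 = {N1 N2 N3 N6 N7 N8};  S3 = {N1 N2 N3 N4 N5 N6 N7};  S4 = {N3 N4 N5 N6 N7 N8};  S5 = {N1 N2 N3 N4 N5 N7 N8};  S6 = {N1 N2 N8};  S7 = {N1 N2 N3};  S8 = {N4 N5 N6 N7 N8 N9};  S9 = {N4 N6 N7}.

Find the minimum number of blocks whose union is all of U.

Take {S3, S8}. Their union is {N1, N2, N3, N4, N5, N6, N7, N8, N9}, which is all 9 items.
No single block has all 9 items (the largest, S3, has 7), so 2 is optimal.

2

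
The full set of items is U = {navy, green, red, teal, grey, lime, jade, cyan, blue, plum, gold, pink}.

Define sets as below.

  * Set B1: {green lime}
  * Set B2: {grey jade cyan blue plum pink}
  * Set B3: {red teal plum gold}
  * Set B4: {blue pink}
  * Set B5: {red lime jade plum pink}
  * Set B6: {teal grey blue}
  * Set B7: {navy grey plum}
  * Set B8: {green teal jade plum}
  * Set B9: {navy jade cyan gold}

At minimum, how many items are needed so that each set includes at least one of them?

The 4 items {green, blue, plum, gold} hit every set.
No choice of 3 items meets every set, so 4 is the minimum.

4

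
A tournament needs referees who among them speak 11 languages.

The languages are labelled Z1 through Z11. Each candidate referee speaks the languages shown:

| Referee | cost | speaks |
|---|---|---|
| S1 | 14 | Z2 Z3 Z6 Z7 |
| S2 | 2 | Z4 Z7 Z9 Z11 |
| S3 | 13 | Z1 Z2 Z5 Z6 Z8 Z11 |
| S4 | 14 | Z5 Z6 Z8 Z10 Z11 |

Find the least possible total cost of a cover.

43

S1, S2, S3, S4 together cover every language (S1 ∪ S2 ∪ S3 ∪ S4 = {Z1, Z2, Z3, Z4, Z5, Z6, Z7, Z8, Z9, Z10, Z11}); total cost 14 + 2 + 13 + 14 = 43.
No covering selection has total cost below 43.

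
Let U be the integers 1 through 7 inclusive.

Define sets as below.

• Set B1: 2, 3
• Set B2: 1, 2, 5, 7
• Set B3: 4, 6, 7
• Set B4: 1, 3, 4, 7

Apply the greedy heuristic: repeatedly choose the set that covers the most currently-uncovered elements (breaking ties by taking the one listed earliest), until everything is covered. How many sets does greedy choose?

3

Greedy: pick B2 (covers 4 new) → pick B3 (covers 2 new) → pick B1 (covers 1 new). Total picks: 3.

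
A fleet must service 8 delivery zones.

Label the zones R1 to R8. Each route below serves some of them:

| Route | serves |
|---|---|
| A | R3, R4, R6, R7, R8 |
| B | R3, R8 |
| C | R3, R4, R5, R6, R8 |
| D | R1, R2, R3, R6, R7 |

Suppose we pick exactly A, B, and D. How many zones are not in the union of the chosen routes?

1

Union of A, B, D = {R1, R2, R3, R4, R6, R7, R8}.
Not covered: R5 — 1 zone.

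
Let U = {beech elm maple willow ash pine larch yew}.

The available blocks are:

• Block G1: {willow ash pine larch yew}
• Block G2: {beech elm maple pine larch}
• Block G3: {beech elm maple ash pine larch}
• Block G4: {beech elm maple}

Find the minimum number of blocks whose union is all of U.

2

G1 and G2 together: G1 ∪ G2 = {beech, elm, maple, willow, ash, pine, larch, yew} — every element is covered.
No single block has all 8 elements (the largest, G3, has 6), so 2 is optimal.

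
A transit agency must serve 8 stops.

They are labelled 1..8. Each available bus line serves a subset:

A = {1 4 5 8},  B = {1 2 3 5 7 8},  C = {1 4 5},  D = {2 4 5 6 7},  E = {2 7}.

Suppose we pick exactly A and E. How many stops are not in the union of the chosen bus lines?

Union of A, E = {1, 2, 4, 5, 7, 8}.
Not covered: 3, 6 — 2 stops.

2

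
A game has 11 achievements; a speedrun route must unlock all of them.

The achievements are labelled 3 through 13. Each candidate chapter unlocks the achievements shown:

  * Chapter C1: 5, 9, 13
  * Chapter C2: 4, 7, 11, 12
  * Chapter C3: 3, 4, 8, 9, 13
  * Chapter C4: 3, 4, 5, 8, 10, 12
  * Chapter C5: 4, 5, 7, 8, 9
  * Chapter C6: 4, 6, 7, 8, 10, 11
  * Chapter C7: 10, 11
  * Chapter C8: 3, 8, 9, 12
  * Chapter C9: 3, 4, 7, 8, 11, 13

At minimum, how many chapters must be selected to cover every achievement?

3

Take {C3, C4, C6}. Their union is {3, 4, 5, 6, 7, 8, 9, 10, 11, 12, 13}, which is all 11 achievements.
Only C6 contains 6, so C6 is forced; the remaining 5 achievements need at least 2 more chapters (each remaining chapter adds at most 3) — so at least 3 chapters are needed, and 3 is optimal.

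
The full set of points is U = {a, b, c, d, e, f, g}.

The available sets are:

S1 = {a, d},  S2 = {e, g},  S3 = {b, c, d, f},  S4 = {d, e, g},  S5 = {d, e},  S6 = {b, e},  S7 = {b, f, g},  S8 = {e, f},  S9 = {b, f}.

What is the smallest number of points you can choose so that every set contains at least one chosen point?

Take H = {a, b, e}. Each listed set contains at least one of these, so H is a hitting set of size 3.
The sets S1, S2, S9 are pairwise disjoint, so any hitting set needs a separate point for each — at least 3. Hence 3 is optimal.

3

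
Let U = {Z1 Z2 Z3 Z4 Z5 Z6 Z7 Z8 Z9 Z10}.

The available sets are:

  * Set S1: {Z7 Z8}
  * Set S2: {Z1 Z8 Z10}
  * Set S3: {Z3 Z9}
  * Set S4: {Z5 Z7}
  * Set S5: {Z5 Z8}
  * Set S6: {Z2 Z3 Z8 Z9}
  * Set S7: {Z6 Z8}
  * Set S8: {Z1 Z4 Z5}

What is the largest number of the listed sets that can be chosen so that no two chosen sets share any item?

S3, S4, S7 are pairwise disjoint (S3={Z3,Z9}; S4={Z5,Z7}; S7={Z6,Z8}).
Every remaining set overlaps one of these, and no 4 of the listed sets are pairwise disjoint, so 3 is the maximum.

3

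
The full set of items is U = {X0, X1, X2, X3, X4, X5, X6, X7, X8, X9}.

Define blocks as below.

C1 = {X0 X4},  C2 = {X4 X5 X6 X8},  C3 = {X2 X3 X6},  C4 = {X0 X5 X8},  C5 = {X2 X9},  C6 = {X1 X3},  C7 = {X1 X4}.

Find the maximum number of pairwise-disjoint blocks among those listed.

3

C4, C5, C7 are pairwise disjoint (C4={X0,X5,X8}; C5={X2,X9}; C7={X1,X4}).
Every remaining block overlaps one of these, and no 4 of the listed blocks are pairwise disjoint, so 3 is the maximum.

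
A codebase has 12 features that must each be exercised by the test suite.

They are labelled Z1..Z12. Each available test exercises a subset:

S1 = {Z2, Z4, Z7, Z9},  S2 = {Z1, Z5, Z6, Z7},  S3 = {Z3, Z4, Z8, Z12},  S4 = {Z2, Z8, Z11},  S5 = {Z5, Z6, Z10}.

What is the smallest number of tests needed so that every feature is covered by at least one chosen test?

5

Take {S1, S2, S3, S4, S5}. Their union is {Z1, Z2, Z3, Z4, Z5, Z6, Z7, Z8, Z9, Z10, Z11, Z12}, which is all 12 features.
No 4 of the 5 tests cover everything (all 5 combinations miss at least one feature), so 5 is optimal.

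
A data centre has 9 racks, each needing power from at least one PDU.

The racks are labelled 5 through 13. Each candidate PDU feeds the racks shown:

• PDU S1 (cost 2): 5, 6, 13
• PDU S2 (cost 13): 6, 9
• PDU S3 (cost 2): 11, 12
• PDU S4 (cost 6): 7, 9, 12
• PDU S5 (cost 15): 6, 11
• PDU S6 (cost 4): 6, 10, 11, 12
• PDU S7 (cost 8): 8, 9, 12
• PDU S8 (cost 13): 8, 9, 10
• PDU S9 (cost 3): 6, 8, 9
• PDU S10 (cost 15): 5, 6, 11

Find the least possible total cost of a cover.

15

S1, S4, S6, S9 together cover every rack (S1 ∪ S4 ∪ S6 ∪ S9 = {5, 6, 7, 8, 9, 10, 11, 12, 13}); total cost 2 + 6 + 4 + 3 = 15.
The greedy pick S1, S3, S9, S6, S4 costs 17; no covering selection beats 15.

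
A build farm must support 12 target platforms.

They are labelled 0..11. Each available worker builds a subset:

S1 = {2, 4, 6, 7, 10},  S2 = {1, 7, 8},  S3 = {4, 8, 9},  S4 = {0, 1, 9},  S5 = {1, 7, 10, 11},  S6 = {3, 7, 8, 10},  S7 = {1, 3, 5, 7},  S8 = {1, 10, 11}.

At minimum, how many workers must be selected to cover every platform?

5

Take {S1, S2, S4, S5, S7}. Their union is {0, 1, 2, 3, 4, 5, 6, 7, 8, 9, 10, 11}, which is all 12 platforms.
No 4 of the 8 workers cover everything (all 70 combinations miss at least one platform), so 5 is optimal.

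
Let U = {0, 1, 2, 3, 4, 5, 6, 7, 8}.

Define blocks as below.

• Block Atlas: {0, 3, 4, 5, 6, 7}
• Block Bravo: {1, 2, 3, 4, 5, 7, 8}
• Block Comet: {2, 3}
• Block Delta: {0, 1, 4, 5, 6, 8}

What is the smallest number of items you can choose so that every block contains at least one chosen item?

2

Take H = {0, 3}. Each listed block contains at least one of these, so H is a hitting set of size 2.
The blocks Comet, Delta are pairwise disjoint, so any hitting set needs a separate item for each — at least 2. Hence 2 is optimal.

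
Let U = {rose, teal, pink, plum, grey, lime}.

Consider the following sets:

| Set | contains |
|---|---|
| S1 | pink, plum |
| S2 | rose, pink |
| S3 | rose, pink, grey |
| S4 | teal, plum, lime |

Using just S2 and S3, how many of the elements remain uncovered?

Union of S2, S3 = {rose, pink, grey}.
Not covered: teal, plum, lime — 3 elements.

3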